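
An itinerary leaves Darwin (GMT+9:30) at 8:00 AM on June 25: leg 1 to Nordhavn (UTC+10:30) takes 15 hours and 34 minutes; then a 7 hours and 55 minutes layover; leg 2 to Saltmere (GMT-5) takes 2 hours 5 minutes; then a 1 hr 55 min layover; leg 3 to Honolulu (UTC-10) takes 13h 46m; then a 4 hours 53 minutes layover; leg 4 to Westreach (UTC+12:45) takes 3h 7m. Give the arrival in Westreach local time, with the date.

Convert departure to UTC: 8:00 AM − 9:30 = 10:30 PM UTC on Jun 24.
Add 15 hours and 34 minutes leg 1 → 2:04 PM UTC (Jun 25).
Add 7 hours and 55 minutes layover in Nordhavn → 9:59 PM UTC.
Add 2 hours and 5 minutes leg 2 → 12:04 AM UTC (Jun 26).
Add 1 hour and 55 minutes layover in Saltmere → 1:59 AM UTC.
Add 13 hours and 46 minutes leg 3 → 3:45 PM UTC.
Add 4 hours 53 minutes layover in Honolulu → 8:38 PM UTC.
Add 3 hours and 7 minutes leg 4 → 11:45 PM UTC.
Westreach is UTC+12:45, so local arrival = 11:45 PM + 12:45 = 12:30 PM on Jun 27.

12:30 PM on June 27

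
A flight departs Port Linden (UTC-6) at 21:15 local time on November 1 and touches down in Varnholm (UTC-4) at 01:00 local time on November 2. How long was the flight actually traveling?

Varnholm is 2:00 ahead of Port Linden.
Clock-face elapsed time (ignoring zones) is 3 hours 45 minutes.
Actual elapsed = 3 hours 45 minutes − 2:00 = 1 hour 45 minutes.

1 hour 45 minutes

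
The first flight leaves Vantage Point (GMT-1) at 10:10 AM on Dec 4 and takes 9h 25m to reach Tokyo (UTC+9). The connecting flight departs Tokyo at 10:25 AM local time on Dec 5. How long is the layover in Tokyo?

Convert departure to UTC: 10:10 AM + 1:00 = 11:10 AM UTC on Dec 4.
Add 9 hours and 25 minutes flight time → 8:35 PM UTC.
Tokyo is UTC+9:00, so local arrival = 8:35 PM + 9:00 = 5:35 AM on Dec 5.
Layover = 10:25 AM − 5:35 AM = 4 hours 50 minutes.

4 hours 50 minutes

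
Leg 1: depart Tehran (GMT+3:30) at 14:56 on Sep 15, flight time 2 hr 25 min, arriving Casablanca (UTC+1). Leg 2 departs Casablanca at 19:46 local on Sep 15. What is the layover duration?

4 hours 55 minutes

Convert departure to UTC: 14:56 − 3:30 = 11:26 UTC on Sep 15.
Add 2 hours 25 minutes flight time → 13:51 UTC.
Casablanca is UTC+1:00, so local arrival = 13:51 + 1:00 = 14:51 on Sep 15.
Layover = 19:46 − 14:51 = 4 hours 55 minutes.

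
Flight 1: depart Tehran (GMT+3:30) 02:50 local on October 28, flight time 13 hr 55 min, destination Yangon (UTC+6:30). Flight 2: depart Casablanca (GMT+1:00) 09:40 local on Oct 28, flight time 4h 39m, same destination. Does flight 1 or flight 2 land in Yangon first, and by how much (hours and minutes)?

the first, by 4 minutes

Flight 1 in UTC: 02:50 − 3:30 = 23:20 on Oct 27.
+13 hours 55 minutes → arrive 13:15 UTC on Oct 28.
Flight 2 in UTC: 09:40 − 1:00 = 08:40 on Oct 28.
+4 hours 39 minutes → arrive 13:19 UTC on Oct 28.
Flight 1 lands earlier by 4 minutes.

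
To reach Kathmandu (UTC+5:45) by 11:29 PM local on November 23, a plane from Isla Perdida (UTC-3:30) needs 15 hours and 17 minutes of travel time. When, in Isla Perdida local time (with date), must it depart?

Target arrival in UTC: 11:29 PM − 5:45 = 5:44 PM on Nov 23.
Subtract 15 hours and 17 minutes → departure 2:27 AM UTC on Nov 23.
Isla Perdida is UTC−3:30: 2:27 AM − 3:30 = 10:57 PM on Nov 22.

10:57 PM on November 22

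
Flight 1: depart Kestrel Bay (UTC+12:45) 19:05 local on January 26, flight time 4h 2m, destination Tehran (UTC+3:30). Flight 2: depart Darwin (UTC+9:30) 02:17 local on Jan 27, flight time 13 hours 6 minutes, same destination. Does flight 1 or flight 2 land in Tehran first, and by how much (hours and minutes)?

Flight 1 in UTC: 19:05 − 12:45 = 06:20 on Jan 26.
+4 hours and 2 minutes → arrive 10:22 UTC on Jan 26.
Flight 2 in UTC: 02:17 − 9:30 = 16:47 on Jan 26.
+13 hours 6 minutes → arrive 05:53 UTC on Jan 27.
Flight 1 lands earlier by 19 hours 31 minutes.

the first, by 19 hours 31 minutes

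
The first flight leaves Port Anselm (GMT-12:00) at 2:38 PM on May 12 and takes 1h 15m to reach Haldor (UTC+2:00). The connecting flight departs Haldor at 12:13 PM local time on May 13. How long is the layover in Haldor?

6 hours 20 minutes

Convert departure to UTC: 2:38 PM + 12:00 = 2:38 AM UTC on May 13.
Add 1 hour 15 minutes flight time → 3:53 AM UTC.
Haldor is UTC+2:00, so local arrival = 3:53 AM + 2:00 = 5:53 AM on May 13.
Layover = 12:13 PM − 5:53 AM = 6 hours 20 minutes.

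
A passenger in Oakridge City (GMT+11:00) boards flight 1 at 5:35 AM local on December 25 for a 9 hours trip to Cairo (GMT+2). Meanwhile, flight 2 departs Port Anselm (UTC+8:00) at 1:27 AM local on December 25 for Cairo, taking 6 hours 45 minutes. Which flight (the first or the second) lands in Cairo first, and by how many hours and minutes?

Flight 1 in UTC: 5:35 AM − 11:00 = 6:35 PM on Dec 24.
+9 hours → arrive 3:35 AM UTC on Dec 25.
Flight 2 in UTC: 1:27 AM − 8:00 = 5:27 PM on Dec 24.
+6 hours 45 minutes → arrive 12:12 AM UTC on Dec 25.
Flight 2 lands earlier by 3 hours 23 minutes.

the second, by 3 hours 23 minutes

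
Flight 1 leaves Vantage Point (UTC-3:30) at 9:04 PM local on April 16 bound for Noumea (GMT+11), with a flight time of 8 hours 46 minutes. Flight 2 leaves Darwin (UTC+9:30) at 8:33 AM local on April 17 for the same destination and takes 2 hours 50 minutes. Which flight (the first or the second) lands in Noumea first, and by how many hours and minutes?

Flight 1 in UTC: 9:04 PM + 3:30 = 12:34 AM on Apr 17.
+8 hours 46 minutes → arrive 9:20 AM UTC on Apr 17.
Flight 2 in UTC: 8:33 AM − 9:30 = 11:03 PM on Apr 16.
+2 hours and 50 minutes → arrive 1:53 AM UTC on Apr 17.
Flight 2 lands earlier by 7 hours 27 minutes.

the second, by 7 hours 27 minutes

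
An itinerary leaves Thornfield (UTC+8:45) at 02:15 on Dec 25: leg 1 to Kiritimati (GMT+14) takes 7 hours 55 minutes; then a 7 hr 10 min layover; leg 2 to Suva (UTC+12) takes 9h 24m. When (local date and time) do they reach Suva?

Convert departure to UTC: 02:15 − 8:45 = 17:30 UTC on Dec 24.
Add 7 hours and 55 minutes leg 1 → 01:25 UTC (Dec 25).
Add 7 hours 10 minutes layover in Kiritimati → 08:35 UTC.
Add 9 hours and 24 minutes leg 2 → 17:59 UTC.
Suva is UTC+12:00, so local arrival = 17:59 + 12:00 = 05:59 on Dec 26.

05:59 on December 26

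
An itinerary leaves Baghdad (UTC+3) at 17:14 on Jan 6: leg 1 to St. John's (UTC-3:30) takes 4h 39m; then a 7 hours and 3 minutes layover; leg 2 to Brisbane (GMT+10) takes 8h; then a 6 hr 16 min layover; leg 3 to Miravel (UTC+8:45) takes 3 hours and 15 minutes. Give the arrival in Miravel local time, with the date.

04:12 on January 8

Convert departure to UTC: 17:14 − 3:00 = 14:14 UTC on Jan 6.
Add 4 hours 39 minutes leg 1 → 18:53 UTC.
Add 7 hours and 3 minutes layover in St. John's → 01:56 UTC (Jan 7).
Add 8 hours leg 2 → 09:56 UTC.
Add 6 hours 16 minutes layover in Brisbane → 16:12 UTC.
Add 3 hours 15 minutes leg 3 → 19:27 UTC.
Miravel is UTC+8:45, so local arrival = 19:27 + 8:45 = 04:12 on Jan 8.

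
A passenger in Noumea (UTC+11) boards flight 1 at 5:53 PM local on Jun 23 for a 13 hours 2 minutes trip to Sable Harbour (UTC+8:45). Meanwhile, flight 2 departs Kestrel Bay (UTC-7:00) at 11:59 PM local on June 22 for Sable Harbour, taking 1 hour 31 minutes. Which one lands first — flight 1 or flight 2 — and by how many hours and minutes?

the second, by 11 hours 25 minutes

Flight 1 in UTC: 5:53 PM − 11:00 = 6:53 AM on Jun 23.
+13 hours 2 minutes → arrive 7:55 PM UTC on Jun 23.
Flight 2 in UTC: 11:59 PM + 7:00 = 6:59 AM on Jun 23.
+1 hour 31 minutes → arrive 8:30 AM UTC on Jun 23.
Flight 2 lands earlier by 11 hours 25 minutes.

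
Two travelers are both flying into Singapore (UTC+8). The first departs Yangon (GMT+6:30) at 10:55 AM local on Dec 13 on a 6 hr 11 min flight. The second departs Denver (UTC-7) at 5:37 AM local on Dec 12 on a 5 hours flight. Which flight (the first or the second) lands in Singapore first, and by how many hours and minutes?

Flight 1 in UTC: 10:55 AM − 6:30 = 4:25 AM on Dec 13.
+6 hours 11 minutes → arrive 10:36 AM UTC on Dec 13.
Flight 2 in UTC: 5:37 AM + 7:00 = 12:37 PM on Dec 12.
+5 hours → arrive 5:37 PM UTC on Dec 12.
Flight 2 lands earlier by 16 hours 59 minutes.

the second, by 16 hours 59 minutes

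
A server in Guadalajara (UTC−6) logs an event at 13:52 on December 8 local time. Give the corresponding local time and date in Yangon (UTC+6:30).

In UTC: 13:52 + 6:00 = 19:52 on Dec 8.
Yangon is UTC+6:30: 19:52 + 6:30 = 02:22 on Dec 9.

02:22 on Dec 9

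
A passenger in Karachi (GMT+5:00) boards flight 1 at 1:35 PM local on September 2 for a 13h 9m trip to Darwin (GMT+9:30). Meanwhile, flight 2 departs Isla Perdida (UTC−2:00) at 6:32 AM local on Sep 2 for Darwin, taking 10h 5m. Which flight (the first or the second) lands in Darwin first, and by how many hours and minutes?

Flight 1 in UTC: 1:35 PM − 5:00 = 8:35 AM on Sep 2.
+13 hours 9 minutes → arrive 9:44 PM UTC on Sep 2.
Flight 2 in UTC: 6:32 AM + 2:00 = 8:32 AM on Sep 2.
+10 hours 5 minutes → arrive 6:37 PM UTC on Sep 2.
Flight 2 lands earlier by 3 hours 7 minutes.

the second, by 3 hours 7 minutes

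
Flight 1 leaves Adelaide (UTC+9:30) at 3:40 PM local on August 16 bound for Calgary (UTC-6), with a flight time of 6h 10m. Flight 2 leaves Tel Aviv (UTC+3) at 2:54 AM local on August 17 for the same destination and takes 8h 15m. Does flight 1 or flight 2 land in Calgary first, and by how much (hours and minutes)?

the first, by 19 hours 49 minutes

Flight 1 in UTC: 3:40 PM − 9:30 = 6:10 AM on Aug 16.
+6 hours 10 minutes → arrive 12:20 PM UTC on Aug 16.
Flight 2 in UTC: 2:54 AM − 3:00 = 11:54 PM on Aug 16.
+8 hours 15 minutes → arrive 8:09 AM UTC on Aug 17.
Flight 1 lands earlier by 19 hours 49 minutes.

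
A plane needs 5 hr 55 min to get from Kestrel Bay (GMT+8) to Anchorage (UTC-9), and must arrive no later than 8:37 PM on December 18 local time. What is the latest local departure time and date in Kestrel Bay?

7:42 AM on December 19

Target arrival in UTC: 8:37 PM + 9:00 = 5:37 AM on Dec 19.
Subtract 5 hours 55 minutes → departure 11:42 PM UTC on Dec 18.
Kestrel Bay is UTC+8:00: 11:42 PM + 8:00 = 7:42 AM on Dec 19.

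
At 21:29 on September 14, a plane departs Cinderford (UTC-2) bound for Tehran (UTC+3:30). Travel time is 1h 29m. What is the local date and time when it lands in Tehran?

Convert departure to UTC: 21:29 + 2:00 = 23:29 UTC on Sep 14.
Add 1 hour 29 minutes travel time → 00:58 UTC (Sep 15).
Tehran is UTC+3:30, so local arrival = 00:58 + 3:30 = 04:28 on Sep 15.

04:28 on September 15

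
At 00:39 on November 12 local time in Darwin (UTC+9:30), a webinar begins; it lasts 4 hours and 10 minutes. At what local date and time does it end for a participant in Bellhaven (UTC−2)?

17:19 on November 11

Convert start to UTC: 00:39 − 9:30 = 15:09 UTC on Nov 11.
Add 4 hours and 10 minutes duration → 19:19 UTC.
Bellhaven is UTC−2:00, so local end time = 19:19 − 2:00 = 17:19 on Nov 11.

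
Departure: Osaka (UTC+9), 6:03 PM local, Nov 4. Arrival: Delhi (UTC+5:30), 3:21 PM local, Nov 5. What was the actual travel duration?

Delhi is 3:30 behind Osaka.
Clock-face elapsed time (ignoring zones) is 21 hours 18 minutes.
Actual elapsed = 21 hours 18 minutes + 3:30 = 24 hours 48 minutes.

24 hours 48 minutes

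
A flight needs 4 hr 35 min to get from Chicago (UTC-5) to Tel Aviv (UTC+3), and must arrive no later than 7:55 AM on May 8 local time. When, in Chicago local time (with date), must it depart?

Target arrival in UTC: 7:55 AM − 3:00 = 4:55 AM on May 8.
Subtract 4 hours and 35 minutes → departure 12:20 AM UTC on May 8.
Chicago is UTC−5:00: 12:20 AM − 5:00 = 7:20 PM on May 7.

7:20 PM on May 7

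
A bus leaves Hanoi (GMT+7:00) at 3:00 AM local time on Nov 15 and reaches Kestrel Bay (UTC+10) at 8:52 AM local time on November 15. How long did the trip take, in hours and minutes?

2 hours 52 minutes

Departure in UTC: 3:00 AM − 7:00 = 8:00 PM on Nov 14.
Arrival in UTC: 8:52 AM − 10:00 = 10:52 PM on Nov 14.
Elapsed = 10:52 PM − 8:00 PM = 2 hours 52 minutes.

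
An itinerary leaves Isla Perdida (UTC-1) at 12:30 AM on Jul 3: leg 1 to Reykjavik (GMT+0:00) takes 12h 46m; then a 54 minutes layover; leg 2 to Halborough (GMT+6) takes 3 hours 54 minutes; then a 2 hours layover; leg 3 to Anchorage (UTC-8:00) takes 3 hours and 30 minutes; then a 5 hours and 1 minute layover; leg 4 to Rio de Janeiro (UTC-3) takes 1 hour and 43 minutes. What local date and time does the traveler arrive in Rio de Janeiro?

Convert departure to UTC: 12:30 AM + 1:00 = 1:30 AM UTC on Jul 3.
Add 12 hours and 46 minutes leg 1 → 2:16 PM UTC.
Add 54 minutes layover in Reykjavik → 3:10 PM UTC.
Add 3 hours and 54 minutes leg 2 → 7:04 PM UTC.
Add 2 hours layover in Halborough → 9:04 PM UTC.
Add 3 hours and 30 minutes leg 3 → 12:34 AM UTC (Jul 4).
Add 5 hours and 1 minute layover in Anchorage → 5:35 AM UTC.
Add 1 hour and 43 minutes leg 4 → 7:18 AM UTC.
Rio de Janeiro is UTC−3:00, so local arrival = 7:18 AM − 3:00 = 4:18 AM on Jul 4.

4:18 AM on Jul 4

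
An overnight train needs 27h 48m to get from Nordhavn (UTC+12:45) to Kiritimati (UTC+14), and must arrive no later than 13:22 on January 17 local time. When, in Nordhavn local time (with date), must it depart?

Target arrival in UTC: 13:22 − 14:00 = 23:22 on Jan 16.
Subtract 27 hours and 48 minutes → departure 19:34 UTC on Jan 15.
Nordhavn is UTC+12:45: 19:34 + 12:45 = 08:19 on Jan 16.

08:19 on Jan 16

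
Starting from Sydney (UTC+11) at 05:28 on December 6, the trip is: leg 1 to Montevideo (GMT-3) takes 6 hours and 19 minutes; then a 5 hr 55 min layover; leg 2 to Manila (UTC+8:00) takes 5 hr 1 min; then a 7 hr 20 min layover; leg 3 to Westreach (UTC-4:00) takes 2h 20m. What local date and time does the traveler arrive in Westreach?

17:23 on December 6

Convert departure to UTC: 05:28 − 11:00 = 18:28 UTC on Dec 5.
Add 6 hours and 19 minutes leg 1 → 00:47 UTC (Dec 6).
Add 5 hours and 55 minutes layover in Montevideo → 06:42 UTC.
Add 5 hours and 1 minute leg 2 → 11:43 UTC.
Add 7 hours 20 minutes layover in Manila → 19:03 UTC.
Add 2 hours 20 minutes leg 3 → 21:23 UTC.
Westreach is UTC−4:00, so local arrival = 21:23 − 4:00 = 17:23 on Dec 6.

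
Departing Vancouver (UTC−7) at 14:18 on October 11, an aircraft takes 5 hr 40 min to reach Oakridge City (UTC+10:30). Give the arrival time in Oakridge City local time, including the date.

13:28 on October 12

Convert departure to UTC: 14:18 + 7:00 = 21:18 UTC on Oct 11.
Add 5 hours and 40 minutes travel time → 02:58 UTC (Oct 12).
Oakridge City is UTC+10:30, so local arrival = 02:58 + 10:30 = 13:28 on Oct 12.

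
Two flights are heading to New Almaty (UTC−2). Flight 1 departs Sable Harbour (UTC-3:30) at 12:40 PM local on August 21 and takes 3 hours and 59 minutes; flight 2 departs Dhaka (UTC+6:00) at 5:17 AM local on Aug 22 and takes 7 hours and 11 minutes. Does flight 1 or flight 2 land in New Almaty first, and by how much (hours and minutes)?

Flight 1 in UTC: 12:40 PM + 3:30 = 4:10 PM on Aug 21.
+3 hours 59 minutes → arrive 8:09 PM UTC on Aug 21.
Flight 2 in UTC: 5:17 AM − 6:00 = 11:17 PM on Aug 21.
+7 hours and 11 minutes → arrive 6:28 AM UTC on Aug 22.
Flight 1 lands earlier by 10 hours 19 minutes.

the first, by 10 hours 19 minutes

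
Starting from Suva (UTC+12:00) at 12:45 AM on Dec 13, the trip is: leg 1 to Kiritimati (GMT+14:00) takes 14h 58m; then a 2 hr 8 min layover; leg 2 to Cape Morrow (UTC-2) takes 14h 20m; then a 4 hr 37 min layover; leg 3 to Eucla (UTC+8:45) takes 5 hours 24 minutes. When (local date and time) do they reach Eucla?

Convert departure to UTC: 12:45 AM − 12:00 = 12:45 PM UTC on Dec 12.
Add 14 hours 58 minutes leg 1 → 3:43 AM UTC (Dec 13).
Add 2 hours 8 minutes layover in Kiritimati → 5:51 AM UTC.
Add 14 hours and 20 minutes leg 2 → 8:11 PM UTC.
Add 4 hours 37 minutes layover in Cape Morrow → 12:48 AM UTC (Dec 14).
Add 5 hours and 24 minutes leg 3 → 6:12 AM UTC.
Eucla is UTC+8:45, so local arrival = 6:12 AM + 8:45 = 2:57 PM on Dec 14.

2:57 PM on Dec 14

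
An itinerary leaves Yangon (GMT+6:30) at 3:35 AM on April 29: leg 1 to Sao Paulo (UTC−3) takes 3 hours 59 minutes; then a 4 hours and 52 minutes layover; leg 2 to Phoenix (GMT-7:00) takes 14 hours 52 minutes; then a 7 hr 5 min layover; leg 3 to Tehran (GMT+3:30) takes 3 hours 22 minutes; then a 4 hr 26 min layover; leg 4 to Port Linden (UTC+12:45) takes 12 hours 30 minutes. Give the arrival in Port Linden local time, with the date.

12:56 PM on May 1

Convert departure to UTC: 3:35 AM − 6:30 = 9:05 PM UTC on Apr 28.
Add 3 hours and 59 minutes leg 1 → 1:04 AM UTC (Apr 29).
Add 4 hours 52 minutes layover in Sao Paulo → 5:56 AM UTC.
Add 14 hours and 52 minutes leg 2 → 8:48 PM UTC.
Add 7 hours and 5 minutes layover in Phoenix → 3:53 AM UTC (Apr 30).
Add 3 hours 22 minutes leg 3 → 7:15 AM UTC.
Add 4 hours and 26 minutes layover in Tehran → 11:41 AM UTC.
Add 12 hours and 30 minutes leg 4 → 12:11 AM UTC (May 1).
Port Linden is UTC+12:45, so local arrival = 12:11 AM + 12:45 = 12:56 PM on May 1.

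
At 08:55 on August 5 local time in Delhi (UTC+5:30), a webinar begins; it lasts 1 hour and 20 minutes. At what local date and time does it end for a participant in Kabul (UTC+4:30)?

09:15 on Aug 5

Kabul is 1:00 behind Delhi.
After 1 hour 20 minutes it is 10:15 in Delhi.
Shift by the zone difference: 10:15 − 1:00 = 09:15 on Aug 5 in Kabul.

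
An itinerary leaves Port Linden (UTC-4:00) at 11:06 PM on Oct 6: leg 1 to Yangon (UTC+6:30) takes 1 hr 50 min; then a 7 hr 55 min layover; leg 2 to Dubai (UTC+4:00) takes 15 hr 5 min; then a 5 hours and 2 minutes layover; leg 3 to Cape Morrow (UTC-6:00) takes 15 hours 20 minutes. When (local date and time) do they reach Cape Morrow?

Convert departure to UTC: 11:06 PM + 4:00 = 3:06 AM UTC on Oct 7.
Add 1 hour and 50 minutes leg 1 → 4:56 AM UTC.
Add 7 hours and 55 minutes layover in Yangon → 12:51 PM UTC.
Add 15 hours 5 minutes leg 2 → 3:56 AM UTC (Oct 8).
Add 5 hours 2 minutes layover in Dubai → 8:58 AM UTC.
Add 15 hours 20 minutes leg 3 → 12:18 AM UTC (Oct 9).
Cape Morrow is UTC−6:00, so local arrival = 12:18 AM − 6:00 = 6:18 PM on Oct 8.

6:18 PM on October 8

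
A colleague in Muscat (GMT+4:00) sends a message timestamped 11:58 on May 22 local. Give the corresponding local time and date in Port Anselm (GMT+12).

19:58 on May 22

Port Anselm is 8:00 ahead of Muscat.
Shift by the zone difference: 11:58 + 8:00 = 19:58 on May 22 in Port Anselm.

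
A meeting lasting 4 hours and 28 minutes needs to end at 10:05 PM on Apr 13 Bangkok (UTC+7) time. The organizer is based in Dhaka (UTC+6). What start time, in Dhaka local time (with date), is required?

Target end time in UTC: 10:05 PM − 7:00 = 3:05 PM on Apr 13.
Subtract 4 hours 28 minutes → start 10:37 AM UTC on Apr 13.
Dhaka is UTC+6:00: 10:37 AM + 6:00 = 4:37 PM on Apr 13.

4:37 PM on April 13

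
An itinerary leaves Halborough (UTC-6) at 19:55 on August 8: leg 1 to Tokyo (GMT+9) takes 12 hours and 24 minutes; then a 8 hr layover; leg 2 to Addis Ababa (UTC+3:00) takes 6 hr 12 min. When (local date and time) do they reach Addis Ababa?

Convert departure to UTC: 19:55 + 6:00 = 01:55 UTC on Aug 9.
Add 12 hours 24 minutes leg 1 → 14:19 UTC.
Add 8 hours layover in Tokyo → 22:19 UTC.
Add 6 hours 12 minutes leg 2 → 04:31 UTC (Aug 10).
Addis Ababa is UTC+3:00, so local arrival = 04:31 + 3:00 = 07:31 on Aug 10.

07:31 on August 10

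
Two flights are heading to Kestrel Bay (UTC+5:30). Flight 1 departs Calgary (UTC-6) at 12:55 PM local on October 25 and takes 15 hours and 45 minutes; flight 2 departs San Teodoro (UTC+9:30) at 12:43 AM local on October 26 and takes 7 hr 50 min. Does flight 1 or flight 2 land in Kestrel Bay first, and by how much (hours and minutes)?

the second, by 11 hours 37 minutes

Flight 1 in UTC: 12:55 PM + 6:00 = 6:55 PM on Oct 25.
+15 hours 45 minutes → arrive 10:40 AM UTC on Oct 26.
Flight 2 in UTC: 12:43 AM − 9:30 = 3:13 PM on Oct 25.
+7 hours 50 minutes → arrive 11:03 PM UTC on Oct 25.
Flight 2 lands earlier by 11 hours 37 minutes.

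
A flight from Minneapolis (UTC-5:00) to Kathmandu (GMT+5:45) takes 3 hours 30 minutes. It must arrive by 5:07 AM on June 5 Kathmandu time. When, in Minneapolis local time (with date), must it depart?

Target arrival in UTC: 5:07 AM − 5:45 = 11:22 PM on Jun 4.
Subtract 3 hours and 30 minutes → departure 7:52 PM UTC on Jun 4.
Minneapolis is UTC−5:00: 7:52 PM − 5:00 = 2:52 PM on Jun 4.

2:52 PM on Jun 4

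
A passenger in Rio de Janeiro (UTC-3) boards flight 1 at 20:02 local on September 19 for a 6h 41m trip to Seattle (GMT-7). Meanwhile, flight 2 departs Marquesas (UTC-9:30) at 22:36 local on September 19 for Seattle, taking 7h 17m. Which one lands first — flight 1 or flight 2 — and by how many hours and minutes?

Flight 1 in UTC: 20:02 + 3:00 = 23:02 on Sep 19.
+6 hours and 41 minutes → arrive 05:43 UTC on Sep 20.
Flight 2 in UTC: 22:36 + 9:30 = 08:06 on Sep 20.
+7 hours 17 minutes → arrive 15:23 UTC on Sep 20.
Flight 1 lands earlier by 9 hours 40 minutes.

the first, by 9 hours 40 minutes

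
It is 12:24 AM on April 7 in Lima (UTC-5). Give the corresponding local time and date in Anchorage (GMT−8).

9:24 PM on April 6

In UTC: 12:24 AM + 5:00 = 5:24 AM on Apr 7.
Anchorage is UTC−8:00: 5:24 AM − 8:00 = 9:24 PM on Apr 6.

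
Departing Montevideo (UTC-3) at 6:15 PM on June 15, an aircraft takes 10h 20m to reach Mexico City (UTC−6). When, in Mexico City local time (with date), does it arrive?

Mexico City is 3:00 behind Montevideo.
After 10 hours 20 minutes it is 4:35 AM (Jun 16) in Montevideo.
Shift by the zone difference: 4:35 AM − 3:00 = 1:35 AM on Jun 16 in Mexico City.

1:35 AM on Jun 16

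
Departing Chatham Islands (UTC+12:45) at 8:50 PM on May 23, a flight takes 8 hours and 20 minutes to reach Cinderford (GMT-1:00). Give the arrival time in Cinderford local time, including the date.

3:25 PM on May 23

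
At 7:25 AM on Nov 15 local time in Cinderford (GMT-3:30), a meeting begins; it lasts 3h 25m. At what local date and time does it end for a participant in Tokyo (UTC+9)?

11:20 PM on November 15

Tokyo is 12:30 ahead of Cinderford.
After 3 hours and 25 minutes it is 10:50 AM in Cinderford.
Shift by the zone difference: 10:50 AM + 12:30 = 11:20 PM on Nov 15 in Tokyo.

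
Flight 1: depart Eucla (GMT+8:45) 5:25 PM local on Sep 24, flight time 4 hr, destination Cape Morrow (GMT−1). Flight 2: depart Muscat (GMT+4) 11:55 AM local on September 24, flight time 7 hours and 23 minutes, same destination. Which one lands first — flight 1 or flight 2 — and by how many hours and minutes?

the first, by 2 hours 38 minutes

Flight 1 in UTC: 5:25 PM − 8:45 = 8:40 AM on Sep 24.
+4 hours → arrive 12:40 PM UTC on Sep 24.
Flight 2 in UTC: 11:55 AM − 4:00 = 7:55 AM on Sep 24.
+7 hours and 23 minutes → arrive 3:18 PM UTC on Sep 24.
Flight 1 lands earlier by 2 hours 38 minutes.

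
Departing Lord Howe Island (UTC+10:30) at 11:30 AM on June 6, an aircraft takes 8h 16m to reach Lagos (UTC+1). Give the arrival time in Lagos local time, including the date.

Convert departure to UTC: 11:30 AM − 10:30 = 1:00 AM UTC on Jun 6.
Add 8 hours 16 minutes travel time → 9:16 AM UTC.
Lagos is UTC+1:00, so local arrival = 9:16 AM + 1:00 = 10:16 AM on Jun 6.

10:16 AM on June 6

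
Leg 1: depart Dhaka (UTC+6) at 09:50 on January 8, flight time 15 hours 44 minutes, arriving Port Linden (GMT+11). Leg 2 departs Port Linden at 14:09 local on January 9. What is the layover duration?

7 hours 35 minutes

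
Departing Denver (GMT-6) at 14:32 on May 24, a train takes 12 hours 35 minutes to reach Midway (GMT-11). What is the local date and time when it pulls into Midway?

22:07 on May 24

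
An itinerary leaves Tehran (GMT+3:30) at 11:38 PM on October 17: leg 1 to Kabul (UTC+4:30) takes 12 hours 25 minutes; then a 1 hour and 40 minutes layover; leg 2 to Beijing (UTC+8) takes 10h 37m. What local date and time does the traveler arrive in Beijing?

4:50 AM on October 19

Convert departure to UTC: 11:38 PM − 3:30 = 8:08 PM UTC on Oct 17.
Add 12 hours and 25 minutes leg 1 → 8:33 AM UTC (Oct 18).
Add 1 hour and 40 minutes layover in Kabul → 10:13 AM UTC.
Add 10 hours and 37 minutes leg 2 → 8:50 PM UTC.
Beijing is UTC+8:00, so local arrival = 8:50 PM + 8:00 = 4:50 AM on Oct 19.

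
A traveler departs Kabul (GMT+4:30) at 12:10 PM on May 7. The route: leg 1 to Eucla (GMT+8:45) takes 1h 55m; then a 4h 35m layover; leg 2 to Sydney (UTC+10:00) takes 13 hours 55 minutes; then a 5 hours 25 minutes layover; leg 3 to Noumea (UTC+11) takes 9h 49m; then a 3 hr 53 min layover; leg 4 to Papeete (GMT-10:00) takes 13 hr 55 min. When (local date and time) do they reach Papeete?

3:07 AM on May 9

Convert departure to UTC: 12:10 PM − 4:30 = 7:40 AM UTC on May 7.
Add 1 hour and 55 minutes leg 1 → 9:35 AM UTC.
Add 4 hours and 35 minutes layover in Eucla → 2:10 PM UTC.
Add 13 hours 55 minutes leg 2 → 4:05 AM UTC (May 8).
Add 5 hours and 25 minutes layover in Sydney → 9:30 AM UTC.
Add 9 hours 49 minutes leg 3 → 7:19 PM UTC.
Add 3 hours and 53 minutes layover in Noumea → 11:12 PM UTC.
Add 13 hours 55 minutes leg 4 → 1:07 PM UTC (May 9).
Papeete is UTC−10:00, so local arrival = 1:07 PM − 10:00 = 3:07 AM on May 9.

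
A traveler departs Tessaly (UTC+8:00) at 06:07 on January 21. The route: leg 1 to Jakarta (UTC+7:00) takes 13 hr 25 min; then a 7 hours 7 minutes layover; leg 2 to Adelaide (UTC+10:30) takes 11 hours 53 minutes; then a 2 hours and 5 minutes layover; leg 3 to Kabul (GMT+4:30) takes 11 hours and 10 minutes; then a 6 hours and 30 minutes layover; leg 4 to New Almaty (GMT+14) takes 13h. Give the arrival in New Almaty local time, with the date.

Convert departure to UTC: 06:07 − 8:00 = 22:07 UTC on Jan 20.
Add 13 hours 25 minutes leg 1 → 11:32 UTC (Jan 21).
Add 7 hours and 7 minutes layover in Jakarta → 18:39 UTC.
Add 11 hours 53 minutes leg 2 → 06:32 UTC (Jan 22).
Add 2 hours 5 minutes layover in Adelaide → 08:37 UTC.
Add 11 hours 10 minutes leg 3 → 19:47 UTC.
Add 6 hours 30 minutes layover in Kabul → 02:17 UTC (Jan 23).
Add 13 hours leg 4 → 15:17 UTC.
New Almaty is UTC+14:00, so local arrival = 15:17 + 14:00 = 05:17 on Jan 24.

05:17 on January 24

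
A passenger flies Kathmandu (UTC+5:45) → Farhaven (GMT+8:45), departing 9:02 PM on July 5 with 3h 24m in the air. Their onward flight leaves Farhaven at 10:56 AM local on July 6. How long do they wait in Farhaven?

7 hours 30 minutes

Convert departure to UTC: 9:02 PM − 5:45 = 3:17 PM UTC on Jul 5.
Add 3 hours and 24 minutes flight time → 6:41 PM UTC.
Farhaven is UTC+8:45, so local arrival = 6:41 PM + 8:45 = 3:26 AM on Jul 6.
Layover = 10:56 AM − 3:26 AM = 7 hours 30 minutes.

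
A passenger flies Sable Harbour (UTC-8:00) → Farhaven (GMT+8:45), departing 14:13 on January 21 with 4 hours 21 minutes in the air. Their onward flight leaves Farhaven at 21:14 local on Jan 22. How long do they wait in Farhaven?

9 hours 55 minutes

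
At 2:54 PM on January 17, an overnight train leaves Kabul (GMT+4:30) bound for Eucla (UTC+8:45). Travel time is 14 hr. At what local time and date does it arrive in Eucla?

Eucla is 4:15 ahead of Kabul.
After 14 hours it is 4:54 AM (Jan 18) in Kabul.
Shift by the zone difference: 4:54 AM + 4:15 = 9:09 AM on Jan 18 in Eucla.

9:09 AM on Jan 18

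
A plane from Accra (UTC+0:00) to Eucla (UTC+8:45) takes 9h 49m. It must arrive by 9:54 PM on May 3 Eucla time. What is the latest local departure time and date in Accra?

Target arrival in UTC: 9:54 PM − 8:45 = 1:09 PM on May 3.
Subtract 9 hours 49 minutes → departure 3:20 AM UTC on May 3.
Accra is UTC+0, so departure is 3:20 AM on May 3.

3:20 AM on May 3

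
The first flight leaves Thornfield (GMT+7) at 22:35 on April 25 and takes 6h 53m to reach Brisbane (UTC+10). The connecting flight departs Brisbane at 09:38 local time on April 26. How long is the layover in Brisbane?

Convert departure to UTC: 22:35 − 7:00 = 15:35 UTC on Apr 25.
Add 6 hours 53 minutes flight time → 22:28 UTC.
Brisbane is UTC+10:00, so local arrival = 22:28 + 10:00 = 08:28 on Apr 26.
Layover = 09:38 − 08:28 = 1 hour 10 minutes.

1 hour 10 minutes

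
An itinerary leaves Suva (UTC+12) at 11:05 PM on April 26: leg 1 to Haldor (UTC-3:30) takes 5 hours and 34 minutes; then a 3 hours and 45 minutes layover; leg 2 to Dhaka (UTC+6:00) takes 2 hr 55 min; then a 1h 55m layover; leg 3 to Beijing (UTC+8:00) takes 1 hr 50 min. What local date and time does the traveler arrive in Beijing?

Convert departure to UTC: 11:05 PM − 12:00 = 11:05 AM UTC on Apr 26.
Add 5 hours and 34 minutes leg 1 → 4:39 PM UTC.
Add 3 hours and 45 minutes layover in Haldor → 8:24 PM UTC.
Add 2 hours and 55 minutes leg 2 → 11:19 PM UTC.
Add 1 hour 55 minutes layover in Dhaka → 1:14 AM UTC (Apr 27).
Add 1 hour 50 minutes leg 3 → 3:04 AM UTC.
Beijing is UTC+8:00, so local arrival = 3:04 AM + 8:00 = 11:04 AM on Apr 27.

11:04 AM on April 27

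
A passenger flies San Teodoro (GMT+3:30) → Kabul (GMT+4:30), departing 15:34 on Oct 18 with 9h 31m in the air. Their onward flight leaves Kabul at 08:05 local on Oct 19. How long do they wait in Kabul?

6 hours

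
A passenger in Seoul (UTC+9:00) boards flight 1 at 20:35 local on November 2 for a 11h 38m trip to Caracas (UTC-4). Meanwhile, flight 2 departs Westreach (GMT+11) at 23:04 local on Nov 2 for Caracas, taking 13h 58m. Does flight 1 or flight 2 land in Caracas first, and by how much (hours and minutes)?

Flight 1 in UTC: 20:35 − 9:00 = 11:35 on Nov 2.
+11 hours 38 minutes → arrive 23:13 UTC on Nov 2.
Flight 2 in UTC: 23:04 − 11:00 = 12:04 on Nov 2.
+13 hours and 58 minutes → arrive 02:02 UTC on Nov 3.
Flight 1 lands earlier by 2 hours 49 minutes.

the first, by 2 hours 49 minutes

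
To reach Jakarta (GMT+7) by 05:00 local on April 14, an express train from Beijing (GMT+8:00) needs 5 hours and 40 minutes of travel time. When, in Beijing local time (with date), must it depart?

00:20 on April 14

Target arrival in UTC: 05:00 − 7:00 = 22:00 on Apr 13.
Subtract 5 hours 40 minutes → departure 16:20 UTC on Apr 13.
Beijing is UTC+8:00: 16:20 + 8:00 = 00:20 on Apr 14.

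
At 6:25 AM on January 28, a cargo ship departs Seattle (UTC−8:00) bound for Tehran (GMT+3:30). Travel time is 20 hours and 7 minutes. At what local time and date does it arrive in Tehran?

2:02 PM on January 29

Tehran is 11:30 ahead of Seattle.
After 20 hours and 7 minutes it is 2:32 AM (Jan 29) in Seattle.
Shift by the zone difference: 2:32 AM + 11:30 = 2:02 PM on Jan 29 in Tehran.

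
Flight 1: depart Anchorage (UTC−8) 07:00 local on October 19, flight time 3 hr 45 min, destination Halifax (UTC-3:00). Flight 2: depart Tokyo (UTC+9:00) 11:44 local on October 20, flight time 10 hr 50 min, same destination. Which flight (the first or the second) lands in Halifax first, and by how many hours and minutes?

the first, by 18 hours 49 minutes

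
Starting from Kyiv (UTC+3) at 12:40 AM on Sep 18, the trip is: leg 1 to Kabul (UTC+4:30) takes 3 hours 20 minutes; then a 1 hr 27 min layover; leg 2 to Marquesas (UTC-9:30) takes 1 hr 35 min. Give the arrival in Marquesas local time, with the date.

6:32 PM on Sep 17

Convert departure to UTC: 12:40 AM − 3:00 = 9:40 PM UTC on Sep 17.
Add 3 hours 20 minutes leg 1 → 1:00 AM UTC (Sep 18).
Add 1 hour 27 minutes layover in Kabul → 2:27 AM UTC.
Add 1 hour and 35 minutes leg 2 → 4:02 AM UTC.
Marquesas is UTC−9:30, so local arrival = 4:02 AM − 9:30 = 6:32 PM on Sep 17.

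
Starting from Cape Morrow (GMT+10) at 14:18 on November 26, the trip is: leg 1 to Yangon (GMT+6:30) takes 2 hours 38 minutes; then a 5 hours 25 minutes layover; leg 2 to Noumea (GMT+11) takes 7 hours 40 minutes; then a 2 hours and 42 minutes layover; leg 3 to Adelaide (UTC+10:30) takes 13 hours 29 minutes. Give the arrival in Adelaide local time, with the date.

Convert departure to UTC: 14:18 − 10:00 = 04:18 UTC on Nov 26.
Add 2 hours 38 minutes leg 1 → 06:56 UTC.
Add 5 hours 25 minutes layover in Yangon → 12:21 UTC.
Add 7 hours 40 minutes leg 2 → 20:01 UTC.
Add 2 hours and 42 minutes layover in Noumea → 22:43 UTC.
Add 13 hours and 29 minutes leg 3 → 12:12 UTC (Nov 27).
Adelaide is UTC+10:30, so local arrival = 12:12 + 10:30 = 22:42 on Nov 27.

22:42 on November 27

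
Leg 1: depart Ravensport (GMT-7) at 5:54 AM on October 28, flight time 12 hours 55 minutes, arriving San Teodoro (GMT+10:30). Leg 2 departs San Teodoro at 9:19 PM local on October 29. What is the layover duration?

Convert departure to UTC: 5:54 AM + 7:00 = 12:54 PM UTC on Oct 28.
Add 12 hours and 55 minutes flight time → 1:49 AM UTC (Oct 29).
San Teodoro is UTC+10:30, so local arrival = 1:49 AM + 10:30 = 12:19 PM on Oct 29.
Layover = 9:19 PM − 12:19 PM = 9 hours.

9 hours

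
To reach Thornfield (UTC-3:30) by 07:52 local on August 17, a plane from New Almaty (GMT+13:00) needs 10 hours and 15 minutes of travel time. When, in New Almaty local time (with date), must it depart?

14:07 on August 17

Target arrival in UTC: 07:52 + 3:30 = 11:22 on Aug 17.
Subtract 10 hours and 15 minutes → departure 01:07 UTC on Aug 17.
New Almaty is UTC+13:00: 01:07 + 13:00 = 14:07 on Aug 17.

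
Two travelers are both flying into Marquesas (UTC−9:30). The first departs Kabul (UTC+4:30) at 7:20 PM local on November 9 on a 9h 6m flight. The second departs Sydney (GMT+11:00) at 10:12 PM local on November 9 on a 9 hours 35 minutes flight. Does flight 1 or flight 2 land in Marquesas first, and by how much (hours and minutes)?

the second, by 3 hours 9 minutes

Flight 1 in UTC: 7:20 PM − 4:30 = 2:50 PM on Nov 9.
+9 hours 6 minutes → arrive 11:56 PM UTC on Nov 9.
Flight 2 in UTC: 10:12 PM − 11:00 = 11:12 AM on Nov 9.
+9 hours and 35 minutes → arrive 8:47 PM UTC on Nov 9.
Flight 2 lands earlier by 3 hours 9 minutes.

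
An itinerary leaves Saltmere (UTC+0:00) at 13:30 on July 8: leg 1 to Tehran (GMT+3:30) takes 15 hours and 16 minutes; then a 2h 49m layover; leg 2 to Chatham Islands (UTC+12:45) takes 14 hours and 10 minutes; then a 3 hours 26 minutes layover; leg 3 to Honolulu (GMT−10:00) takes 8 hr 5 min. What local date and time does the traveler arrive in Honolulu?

Saltmere is at UTC+0, so departure is already 13:30 UTC on Jul 8.
Add 15 hours 16 minutes leg 1 → 04:46 UTC (Jul 9).
Add 2 hours 49 minutes layover in Tehran → 07:35 UTC.
Add 14 hours 10 minutes leg 2 → 21:45 UTC.
Add 3 hours and 26 minutes layover in Chatham Islands → 01:11 UTC (Jul 10).
Add 8 hours 5 minutes leg 3 → 09:16 UTC.
Honolulu is UTC−10:00, so local arrival = 09:16 − 10:00 = 23:16 on Jul 9.

23:16 on July 9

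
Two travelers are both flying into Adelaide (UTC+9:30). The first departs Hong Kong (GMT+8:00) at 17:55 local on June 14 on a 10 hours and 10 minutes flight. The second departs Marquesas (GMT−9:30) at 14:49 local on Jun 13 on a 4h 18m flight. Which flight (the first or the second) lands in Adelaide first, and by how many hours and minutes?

Flight 1 in UTC: 17:55 − 8:00 = 09:55 on Jun 14.
+10 hours and 10 minutes → arrive 20:05 UTC on Jun 14.
Flight 2 in UTC: 14:49 + 9:30 = 00:19 on Jun 14.
+4 hours 18 minutes → arrive 04:37 UTC on Jun 14.
Flight 2 lands earlier by 15 hours 28 minutes.

the second, by 15 hours 28 minutes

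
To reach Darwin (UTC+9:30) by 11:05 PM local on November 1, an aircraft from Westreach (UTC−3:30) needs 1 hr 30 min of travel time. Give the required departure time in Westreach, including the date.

Target arrival in UTC: 11:05 PM − 9:30 = 1:35 PM on Nov 1.
Subtract 1 hour 30 minutes → departure 12:05 PM UTC on Nov 1.
Westreach is UTC−3:30: 12:05 PM − 3:30 = 8:35 AM on Nov 1.

8:35 AM on November 1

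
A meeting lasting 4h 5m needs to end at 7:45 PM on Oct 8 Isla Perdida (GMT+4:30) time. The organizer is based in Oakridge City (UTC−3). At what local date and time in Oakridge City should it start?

Target end time in UTC: 7:45 PM − 4:30 = 3:15 PM on Oct 8.
Subtract 4 hours and 5 minutes → start 11:10 AM UTC on Oct 8.
Oakridge City is UTC−3:00: 11:10 AM − 3:00 = 8:10 AM on Oct 8.

8:10 AM on Oct 8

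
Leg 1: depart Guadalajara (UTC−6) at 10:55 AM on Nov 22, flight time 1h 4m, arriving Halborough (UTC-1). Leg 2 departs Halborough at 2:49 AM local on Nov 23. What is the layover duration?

Convert departure to UTC: 10:55 AM + 6:00 = 4:55 PM UTC on Nov 22.
Add 1 hour 4 minutes flight time → 5:59 PM UTC.
Halborough is UTC−1:00, so local arrival = 5:59 PM − 1:00 = 4:59 PM on Nov 22.
Layover = 2:49 AM − 4:59 PM (+1 day) = 9 hours 50 minutes.

9 hours 50 minutes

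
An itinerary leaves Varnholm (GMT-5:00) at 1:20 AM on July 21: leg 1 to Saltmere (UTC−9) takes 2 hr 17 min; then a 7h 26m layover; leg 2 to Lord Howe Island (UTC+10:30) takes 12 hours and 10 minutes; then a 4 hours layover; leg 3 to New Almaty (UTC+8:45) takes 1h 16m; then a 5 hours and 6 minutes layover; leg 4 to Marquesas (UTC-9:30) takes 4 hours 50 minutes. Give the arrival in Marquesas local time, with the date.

9:55 AM on July 22

Convert departure to UTC: 1:20 AM + 5:00 = 6:20 AM UTC on Jul 21.
Add 2 hours and 17 minutes leg 1 → 8:37 AM UTC.
Add 7 hours and 26 minutes layover in Saltmere → 4:03 PM UTC.
Add 12 hours and 10 minutes leg 2 → 4:13 AM UTC (Jul 22).
Add 4 hours layover in Lord Howe Island → 8:13 AM UTC.
Add 1 hour and 16 minutes leg 3 → 9:29 AM UTC.
Add 5 hours and 6 minutes layover in New Almaty → 2:35 PM UTC.
Add 4 hours and 50 minutes leg 4 → 7:25 PM UTC.
Marquesas is UTC−9:30, so local arrival = 7:25 PM − 9:30 = 9:55 AM on Jul 22.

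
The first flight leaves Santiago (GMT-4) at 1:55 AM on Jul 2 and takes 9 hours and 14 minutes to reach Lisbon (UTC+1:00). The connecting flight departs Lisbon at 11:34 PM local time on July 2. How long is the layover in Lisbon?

Convert departure to UTC: 1:55 AM + 4:00 = 5:55 AM UTC on Jul 2.
Add 9 hours and 14 minutes flight time → 3:09 PM UTC.
Lisbon is UTC+1:00, so local arrival = 3:09 PM + 1:00 = 4:09 PM on Jul 2.
Layover = 11:34 PM − 4:09 PM = 7 hours 25 minutes.

7 hours 25 minutes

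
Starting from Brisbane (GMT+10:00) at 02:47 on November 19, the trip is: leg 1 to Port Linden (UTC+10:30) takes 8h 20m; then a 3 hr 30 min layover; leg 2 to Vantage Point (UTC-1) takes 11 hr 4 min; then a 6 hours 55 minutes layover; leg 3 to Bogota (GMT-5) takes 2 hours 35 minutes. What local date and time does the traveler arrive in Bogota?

20:11 on November 19

Convert departure to UTC: 02:47 − 10:00 = 16:47 UTC on Nov 18.
Add 8 hours 20 minutes leg 1 → 01:07 UTC (Nov 19).
Add 3 hours and 30 minutes layover in Port Linden → 04:37 UTC.
Add 11 hours and 4 minutes leg 2 → 15:41 UTC.
Add 6 hours 55 minutes layover in Vantage Point → 22:36 UTC.
Add 2 hours and 35 minutes leg 3 → 01:11 UTC (Nov 20).
Bogota is UTC−5:00, so local arrival = 01:11 − 5:00 = 20:11 on Nov 19.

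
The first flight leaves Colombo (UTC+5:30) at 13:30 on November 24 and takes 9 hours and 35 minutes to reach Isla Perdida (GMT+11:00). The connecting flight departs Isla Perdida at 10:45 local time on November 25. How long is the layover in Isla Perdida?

Convert departure to UTC: 13:30 − 5:30 = 08:00 UTC on Nov 24.
Add 9 hours 35 minutes flight time → 17:35 UTC.
Isla Perdida is UTC+11:00, so local arrival = 17:35 + 11:00 = 04:35 on Nov 25.
Layover = 10:45 − 04:35 = 6 hours 10 minutes.

6 hours 10 minutes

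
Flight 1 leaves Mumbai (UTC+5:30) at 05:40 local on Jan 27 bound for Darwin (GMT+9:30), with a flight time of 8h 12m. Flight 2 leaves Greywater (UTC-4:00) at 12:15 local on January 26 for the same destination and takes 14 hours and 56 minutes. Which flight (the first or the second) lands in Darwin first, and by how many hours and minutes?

the second, by 1 hour 11 minutes

Flight 1 in UTC: 05:40 − 5:30 = 00:10 on Jan 27.
+8 hours 12 minutes → arrive 08:22 UTC on Jan 27.
Flight 2 in UTC: 12:15 + 4:00 = 16:15 on Jan 26.
+14 hours 56 minutes → arrive 07:11 UTC on Jan 27.
Flight 2 lands earlier by 1 hour 11 minutes.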